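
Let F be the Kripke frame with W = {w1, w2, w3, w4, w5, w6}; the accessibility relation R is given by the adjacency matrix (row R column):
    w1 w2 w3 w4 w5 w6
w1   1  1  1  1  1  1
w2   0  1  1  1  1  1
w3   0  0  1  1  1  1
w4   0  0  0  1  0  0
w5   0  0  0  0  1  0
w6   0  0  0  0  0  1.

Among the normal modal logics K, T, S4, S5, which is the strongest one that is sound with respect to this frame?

S4

Reflexive (axiom T): yes — every world is R-related to itself.
Transitive (axiom 4): yes — every two-step R-path is closed by a direct edge.
Euclidean (axiom 5): no — w1 R w3 and w1 R w2, but not w3 R w2.
So F validates K, T, S4; S5 would additionally require R to be Euclidean. The strongest is S4.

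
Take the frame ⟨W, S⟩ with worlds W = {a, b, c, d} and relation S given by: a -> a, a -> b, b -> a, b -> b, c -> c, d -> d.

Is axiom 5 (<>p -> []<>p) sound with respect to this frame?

By correspondence theory, 5 is valid on a frame iff S is Euclidean.
Euclidean: yes — any two successors of a common world are S-related.

Yes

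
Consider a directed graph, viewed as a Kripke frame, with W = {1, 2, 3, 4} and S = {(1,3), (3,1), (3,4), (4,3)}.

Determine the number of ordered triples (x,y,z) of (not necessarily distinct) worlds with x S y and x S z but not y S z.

6

Enumerating: (1,3,3), (3,1,1), (3,1,4), (3,4,1), (3,4,4), (4,3,3).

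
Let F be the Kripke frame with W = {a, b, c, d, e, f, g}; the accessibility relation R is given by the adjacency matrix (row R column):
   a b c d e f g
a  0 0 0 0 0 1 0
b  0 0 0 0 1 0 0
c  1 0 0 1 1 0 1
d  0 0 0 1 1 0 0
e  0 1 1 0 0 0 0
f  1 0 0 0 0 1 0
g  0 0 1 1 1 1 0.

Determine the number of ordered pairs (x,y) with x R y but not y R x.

6

Enumerating: (c,a), (c,d), (d,e), (g,d), (g,e), (g,f).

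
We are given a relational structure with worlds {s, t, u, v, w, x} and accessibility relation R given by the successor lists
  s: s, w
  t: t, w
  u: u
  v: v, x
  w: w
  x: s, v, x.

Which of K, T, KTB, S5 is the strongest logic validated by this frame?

T

Reflexive (axiom T): yes — every world is R-related to itself.
Symmetric (axiom B): no — s R w but not w R s.
Euclidean (axiom 5): no — x R s and x R v, but not s R v.
So F validates K, T; KTB would additionally require R to be symmetric. The strongest is T.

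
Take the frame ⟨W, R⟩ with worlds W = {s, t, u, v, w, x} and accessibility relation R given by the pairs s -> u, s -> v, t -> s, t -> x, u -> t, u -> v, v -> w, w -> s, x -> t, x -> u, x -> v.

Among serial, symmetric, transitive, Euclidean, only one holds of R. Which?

serial

Serial: yes — every world has a successor (e.g. s R u).
Symmetric: no — s R u but not u R s.
Transitive: no — s R u and u R t, but not s R t.
Euclidean: no — s R v and s R u, but not v R u.
Only serial holds.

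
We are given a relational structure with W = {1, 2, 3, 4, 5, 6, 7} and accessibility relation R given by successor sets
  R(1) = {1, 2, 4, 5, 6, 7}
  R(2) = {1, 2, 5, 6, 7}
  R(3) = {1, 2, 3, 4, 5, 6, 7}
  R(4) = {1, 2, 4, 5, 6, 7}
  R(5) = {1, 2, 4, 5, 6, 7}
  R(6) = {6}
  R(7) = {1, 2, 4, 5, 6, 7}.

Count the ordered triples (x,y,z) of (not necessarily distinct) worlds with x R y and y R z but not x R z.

3

Enumerating: (2,1,4), (2,5,4), (2,7,4).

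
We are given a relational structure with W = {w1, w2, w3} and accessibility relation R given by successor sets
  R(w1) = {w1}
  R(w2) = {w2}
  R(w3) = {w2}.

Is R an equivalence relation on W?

No

Reflexive: no — w3 is not related to itself.
Symmetric: no — w3 R w2 but not w2 R w3.
Transitive: yes — every two-step R-path is closed by a direct edge.
So R is not an equivalence relation.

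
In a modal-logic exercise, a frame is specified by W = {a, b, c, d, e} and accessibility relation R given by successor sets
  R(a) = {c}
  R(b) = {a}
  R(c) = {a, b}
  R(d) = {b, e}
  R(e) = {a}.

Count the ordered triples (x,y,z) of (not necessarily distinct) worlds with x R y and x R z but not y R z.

Enumerating: (a,c,c), (b,a,a), (c,a,a), (c,a,b), (c,b,b), (d,b,b), (d,b,e), (d,e,b), (d,e,e), (e,a,a).

10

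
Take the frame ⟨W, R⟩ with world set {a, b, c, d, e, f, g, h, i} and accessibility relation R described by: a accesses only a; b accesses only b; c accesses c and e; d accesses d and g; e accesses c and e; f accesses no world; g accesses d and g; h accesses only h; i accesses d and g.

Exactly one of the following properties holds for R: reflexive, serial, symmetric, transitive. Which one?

transitive

Reflexive: no — f is not related to itself.
Serial: no — f has no R-successor.
Symmetric: no — i R d but not d R i.
Transitive: yes — every two-step R-path is closed by a direct edge.
Only transitive holds.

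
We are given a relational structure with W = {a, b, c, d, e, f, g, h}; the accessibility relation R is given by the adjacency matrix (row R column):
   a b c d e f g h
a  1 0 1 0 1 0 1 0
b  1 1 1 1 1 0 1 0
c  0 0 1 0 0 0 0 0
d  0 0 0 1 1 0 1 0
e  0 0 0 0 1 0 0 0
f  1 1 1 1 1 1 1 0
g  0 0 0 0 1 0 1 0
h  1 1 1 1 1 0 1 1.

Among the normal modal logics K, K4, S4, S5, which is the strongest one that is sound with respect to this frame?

Transitive (axiom 4): yes — every two-step R-path is closed by a direct edge.
Reflexive (axiom T): yes — every world is R-related to itself.
Euclidean (axiom 5): no — a R c and a R e, but not c R e.
So F validates K, K4, S4; S5 would additionally require R to be Euclidean. The strongest is S4.

S4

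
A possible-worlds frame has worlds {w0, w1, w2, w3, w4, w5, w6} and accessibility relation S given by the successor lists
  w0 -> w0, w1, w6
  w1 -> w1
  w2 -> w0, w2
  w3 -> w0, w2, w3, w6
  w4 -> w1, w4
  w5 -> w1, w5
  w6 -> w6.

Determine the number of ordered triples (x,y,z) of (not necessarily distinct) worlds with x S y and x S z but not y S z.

14

Enumerating: (w0,w1,w0), (w0,w1,w6), (w0,w6,w0), (w0,w6,w1), (w2,w0,w2), (w3,w0,w2), (w3,w0,w3), (w3,w2,w3), (w3,w2,w6), (w3,w6,w0), (w3,w6,w2), (w3,w6,w3), (w4,w1,w4), (w5,w1,w5).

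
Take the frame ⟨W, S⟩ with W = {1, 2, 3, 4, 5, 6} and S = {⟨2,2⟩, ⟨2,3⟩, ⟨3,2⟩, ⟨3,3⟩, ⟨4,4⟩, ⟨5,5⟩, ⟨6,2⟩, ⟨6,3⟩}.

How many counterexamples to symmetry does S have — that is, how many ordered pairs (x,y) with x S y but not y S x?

Enumerating: (6,2), (6,3).

2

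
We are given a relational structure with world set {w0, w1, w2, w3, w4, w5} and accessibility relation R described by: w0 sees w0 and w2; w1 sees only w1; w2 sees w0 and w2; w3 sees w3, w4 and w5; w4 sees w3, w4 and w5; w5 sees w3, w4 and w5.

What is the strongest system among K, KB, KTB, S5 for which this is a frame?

Symmetric (axiom B): yes — every pair in R has its reverse in R.
Reflexive (axiom T): yes — every world is R-related to itself.
Euclidean (axiom 5): yes — any two successors of a common world are R-related.
So F validates K, KB, KTB, S5. The strongest is S5.

S5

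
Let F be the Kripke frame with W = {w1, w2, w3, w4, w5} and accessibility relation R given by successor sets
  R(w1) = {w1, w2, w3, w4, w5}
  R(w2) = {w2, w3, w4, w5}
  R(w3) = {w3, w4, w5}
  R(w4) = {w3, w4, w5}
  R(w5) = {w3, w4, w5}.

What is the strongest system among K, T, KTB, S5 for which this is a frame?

T

Reflexive (axiom T): yes — every world is R-related to itself.
Symmetric (axiom B): no — w1 R w2 but not w2 R w1.
Euclidean (axiom 5): no — w1 R w3 and w1 R w2, but not w3 R w2.
So F validates K, T; KTB would additionally require R to be symmetric. The strongest is T.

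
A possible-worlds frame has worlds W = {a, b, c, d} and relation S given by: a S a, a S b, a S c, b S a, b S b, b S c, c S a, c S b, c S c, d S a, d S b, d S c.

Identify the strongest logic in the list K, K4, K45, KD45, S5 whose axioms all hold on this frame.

Transitive (axiom 4): yes — every two-step S-path is closed by a direct edge.
Euclidean (axiom 5): yes — any two successors of a common world are S-related.
Serial (axiom D): yes — every world has a successor (e.g. a S a).
Reflexive (axiom T): no — d is not related to itself.
So F validates K, K4, K45, KD45; S5 would additionally require S to be reflexive. The strongest is KD45.

KD45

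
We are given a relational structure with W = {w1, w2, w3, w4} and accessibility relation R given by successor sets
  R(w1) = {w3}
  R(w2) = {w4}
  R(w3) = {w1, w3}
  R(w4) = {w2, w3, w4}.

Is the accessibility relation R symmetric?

No

Symmetric: no — w4 R w3 but not w3 R w4.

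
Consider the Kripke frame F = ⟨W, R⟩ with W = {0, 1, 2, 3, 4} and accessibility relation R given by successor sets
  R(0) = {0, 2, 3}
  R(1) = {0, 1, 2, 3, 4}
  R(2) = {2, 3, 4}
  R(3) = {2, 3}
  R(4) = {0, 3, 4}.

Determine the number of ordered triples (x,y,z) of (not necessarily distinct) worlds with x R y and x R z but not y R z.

16

Enumerating: (0,2,0), (0,3,0), (1,0,1), (1,0,4), (1,2,0), (1,2,1), (1,3,0), (1,3,1), (1,3,4), (1,4,1), (1,4,2), (2,3,4), (2,4,2), (4,0,4), (4,3,0), (4,3,4).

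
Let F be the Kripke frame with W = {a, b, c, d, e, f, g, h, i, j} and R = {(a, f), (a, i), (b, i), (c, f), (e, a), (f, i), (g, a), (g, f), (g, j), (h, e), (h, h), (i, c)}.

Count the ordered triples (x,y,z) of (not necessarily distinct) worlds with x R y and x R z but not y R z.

Enumerating: (a,f,f), (a,i,f), (a,i,i), (b,i,i), (c,f,f), (e,a,a), (f,i,i), (g,a,a), (g,a,j), (g,f,a), (g,f,f), (g,f,j), (g,j,a), (g,j,f), (g,j,j), (h,e,e), (h,e,h), (i,c,c).

18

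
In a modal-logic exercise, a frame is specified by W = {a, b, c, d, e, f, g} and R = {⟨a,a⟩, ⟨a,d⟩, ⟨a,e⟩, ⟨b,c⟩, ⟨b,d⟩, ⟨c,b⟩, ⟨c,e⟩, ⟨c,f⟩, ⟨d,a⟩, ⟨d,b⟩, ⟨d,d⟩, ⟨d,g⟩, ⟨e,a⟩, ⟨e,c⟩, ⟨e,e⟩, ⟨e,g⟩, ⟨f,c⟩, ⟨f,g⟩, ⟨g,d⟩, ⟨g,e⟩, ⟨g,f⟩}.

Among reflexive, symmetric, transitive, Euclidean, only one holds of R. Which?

symmetric

Reflexive: no — b is not related to itself.
Symmetric: yes — every pair in R has its reverse in R.
Transitive: no — a R d and d R b, but not a R b.
Euclidean: no — a R d and a R e, but not d R e.
Only symmetric holds.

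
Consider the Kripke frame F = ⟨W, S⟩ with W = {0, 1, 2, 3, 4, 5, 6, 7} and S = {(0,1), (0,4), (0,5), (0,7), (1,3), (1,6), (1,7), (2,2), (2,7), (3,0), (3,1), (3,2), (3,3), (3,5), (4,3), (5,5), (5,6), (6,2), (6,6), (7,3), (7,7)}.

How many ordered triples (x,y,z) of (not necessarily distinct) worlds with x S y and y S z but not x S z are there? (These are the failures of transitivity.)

27

Enumerating: (0,1,3), (0,1,6), (0,4,3), (0,5,6), (0,7,3), (1,3,0), (1,3,1), (1,3,2), (1,3,5), (1,6,2), (2,7,3), (3,0,4), … and 15 more.
Total: 27.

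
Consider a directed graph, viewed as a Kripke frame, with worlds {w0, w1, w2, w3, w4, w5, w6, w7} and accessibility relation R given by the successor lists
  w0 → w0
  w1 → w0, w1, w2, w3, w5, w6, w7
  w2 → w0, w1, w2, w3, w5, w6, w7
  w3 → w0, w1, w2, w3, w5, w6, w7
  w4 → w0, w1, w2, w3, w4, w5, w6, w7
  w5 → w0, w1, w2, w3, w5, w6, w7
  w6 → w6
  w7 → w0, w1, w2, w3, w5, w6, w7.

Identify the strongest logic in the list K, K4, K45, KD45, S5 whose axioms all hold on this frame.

Transitive (axiom 4): yes — every two-step R-path is closed by a direct edge.
Euclidean (axiom 5): no — w1 R w0 and w1 R w2, but not w0 R w2.
Serial (axiom D): yes — every world has a successor (e.g. w0 R w0).
Reflexive (axiom T): yes — every world is R-related to itself.
So F validates K, K4; K45 would additionally require R to be Euclidean. The strongest is K4.

K4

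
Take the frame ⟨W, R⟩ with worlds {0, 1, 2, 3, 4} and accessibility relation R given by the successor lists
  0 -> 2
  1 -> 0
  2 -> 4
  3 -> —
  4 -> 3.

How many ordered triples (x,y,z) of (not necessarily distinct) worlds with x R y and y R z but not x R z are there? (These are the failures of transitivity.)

3

Enumerating: (0,2,4), (1,0,2), (2,4,3).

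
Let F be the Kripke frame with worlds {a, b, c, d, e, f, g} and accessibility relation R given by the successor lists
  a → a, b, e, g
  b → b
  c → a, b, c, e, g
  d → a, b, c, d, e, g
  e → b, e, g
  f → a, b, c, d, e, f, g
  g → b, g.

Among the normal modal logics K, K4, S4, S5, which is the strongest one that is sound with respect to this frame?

S4

Transitive (axiom 4): yes — every two-step R-path is closed by a direct edge.
Reflexive (axiom T): yes — every world is R-related to itself.
Euclidean (axiom 5): no — a R b and a R e, but not b R e.
So F validates K, K4, S4; S5 would additionally require R to be Euclidean. The strongest is S4.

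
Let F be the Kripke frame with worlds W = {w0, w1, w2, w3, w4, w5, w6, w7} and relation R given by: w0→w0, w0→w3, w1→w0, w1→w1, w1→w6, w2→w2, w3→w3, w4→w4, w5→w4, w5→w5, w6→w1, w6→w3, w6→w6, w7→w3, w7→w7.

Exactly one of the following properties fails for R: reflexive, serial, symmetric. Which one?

Reflexive: yes — every world is R-related to itself.
Serial: yes — every world has a successor (e.g. w0 R w0).
Symmetric: no — w0 R w3 but not w3 R w0.
Only symmetric fails.

symmetric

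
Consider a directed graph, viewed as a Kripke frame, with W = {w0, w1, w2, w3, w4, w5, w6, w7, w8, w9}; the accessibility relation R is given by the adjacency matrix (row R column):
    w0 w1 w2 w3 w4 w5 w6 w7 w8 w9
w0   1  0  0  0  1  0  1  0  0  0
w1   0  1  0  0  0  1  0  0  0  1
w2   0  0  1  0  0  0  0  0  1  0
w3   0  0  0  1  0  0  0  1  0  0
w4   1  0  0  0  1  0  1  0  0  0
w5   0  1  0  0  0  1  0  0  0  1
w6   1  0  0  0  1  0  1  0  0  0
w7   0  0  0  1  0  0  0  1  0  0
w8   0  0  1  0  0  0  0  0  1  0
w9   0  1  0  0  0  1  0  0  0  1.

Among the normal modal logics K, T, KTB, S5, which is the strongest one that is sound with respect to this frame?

S5

Reflexive (axiom T): yes — every world is R-related to itself.
Symmetric (axiom B): yes — every pair in R has its reverse in R.
Euclidean (axiom 5): yes — any two successors of a common world are R-related.
So F validates K, T, KTB, S5. The strongest is S5.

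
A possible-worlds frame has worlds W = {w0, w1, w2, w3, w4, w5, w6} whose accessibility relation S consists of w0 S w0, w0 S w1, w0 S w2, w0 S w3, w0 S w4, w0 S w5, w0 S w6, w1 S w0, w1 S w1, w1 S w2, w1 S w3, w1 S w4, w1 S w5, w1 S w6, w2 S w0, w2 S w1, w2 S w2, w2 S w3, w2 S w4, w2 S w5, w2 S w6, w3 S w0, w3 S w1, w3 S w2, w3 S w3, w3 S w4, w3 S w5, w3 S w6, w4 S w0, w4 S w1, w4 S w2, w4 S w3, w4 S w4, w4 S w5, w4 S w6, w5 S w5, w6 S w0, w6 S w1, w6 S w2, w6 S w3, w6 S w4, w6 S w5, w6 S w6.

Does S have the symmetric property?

No

Symmetric: no — w0 S w5 but not w5 S w0.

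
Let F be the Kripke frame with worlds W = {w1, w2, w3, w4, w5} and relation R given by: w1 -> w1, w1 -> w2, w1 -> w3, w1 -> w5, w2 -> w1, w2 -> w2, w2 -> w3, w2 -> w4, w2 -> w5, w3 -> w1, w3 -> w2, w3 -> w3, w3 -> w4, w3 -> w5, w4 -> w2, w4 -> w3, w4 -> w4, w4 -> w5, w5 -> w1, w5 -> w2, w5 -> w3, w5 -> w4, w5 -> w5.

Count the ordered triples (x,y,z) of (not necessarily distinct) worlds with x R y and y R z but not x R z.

6

Enumerating: (w1,w2,w4), (w1,w3,w4), (w1,w5,w4), (w4,w2,w1), (w4,w3,w1), (w4,w5,w1).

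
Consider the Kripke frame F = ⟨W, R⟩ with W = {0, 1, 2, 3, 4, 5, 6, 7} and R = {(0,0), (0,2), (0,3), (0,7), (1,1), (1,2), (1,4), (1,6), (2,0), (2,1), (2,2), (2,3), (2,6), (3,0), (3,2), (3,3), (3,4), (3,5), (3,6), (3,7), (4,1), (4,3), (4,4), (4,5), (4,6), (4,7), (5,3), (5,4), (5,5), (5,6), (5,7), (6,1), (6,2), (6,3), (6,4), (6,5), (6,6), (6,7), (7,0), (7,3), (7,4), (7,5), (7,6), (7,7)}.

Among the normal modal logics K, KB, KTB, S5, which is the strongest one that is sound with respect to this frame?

Symmetric (axiom B): yes — every pair in R has its reverse in R.
Reflexive (axiom T): yes — every world is R-related to itself.
Euclidean (axiom 5): no — 0 R 2 and 0 R 7, but not 2 R 7.
So F validates K, KB, KTB; S5 would additionally require R to be Euclidean. The strongest is KTB.

KTB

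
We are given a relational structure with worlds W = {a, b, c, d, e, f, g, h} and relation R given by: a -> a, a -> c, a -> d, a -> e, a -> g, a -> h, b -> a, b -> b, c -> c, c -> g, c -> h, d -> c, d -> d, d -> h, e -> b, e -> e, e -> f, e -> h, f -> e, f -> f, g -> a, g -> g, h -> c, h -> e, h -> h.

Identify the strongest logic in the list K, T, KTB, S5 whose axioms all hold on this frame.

Reflexive (axiom T): yes — every world is R-related to itself.
Symmetric (axiom B): no — a R c but not c R a.
Euclidean (axiom 5): no — a R c and a R d, but not c R d.
So F validates K, T; KTB would additionally require R to be symmetric. The strongest is T.

T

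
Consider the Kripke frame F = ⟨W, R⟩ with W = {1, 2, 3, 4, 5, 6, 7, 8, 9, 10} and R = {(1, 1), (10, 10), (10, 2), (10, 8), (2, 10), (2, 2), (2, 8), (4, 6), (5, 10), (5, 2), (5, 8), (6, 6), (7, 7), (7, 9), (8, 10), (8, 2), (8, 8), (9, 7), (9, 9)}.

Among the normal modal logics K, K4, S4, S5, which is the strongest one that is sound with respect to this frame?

K4

Transitive (axiom 4): yes — every two-step R-path is closed by a direct edge.
Reflexive (axiom T): no — 3 is not related to itself.
Euclidean (axiom 5): yes — any two successors of a common world are R-related.
So F validates K, K4; S4 would additionally require R to be reflexive. The strongest is K4.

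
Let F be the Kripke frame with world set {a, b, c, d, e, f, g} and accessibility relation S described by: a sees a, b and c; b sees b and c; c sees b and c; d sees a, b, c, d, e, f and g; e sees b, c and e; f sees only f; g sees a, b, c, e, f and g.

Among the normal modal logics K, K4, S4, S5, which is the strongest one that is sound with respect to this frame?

S4

Transitive (axiom 4): yes — every two-step S-path is closed by a direct edge.
Reflexive (axiom T): yes — every world is S-related to itself.
Euclidean (axiom 5): no — d S a and d S e, but not a S e.
So F validates K, K4, S4; S5 would additionally require S to be Euclidean. The strongest is S4.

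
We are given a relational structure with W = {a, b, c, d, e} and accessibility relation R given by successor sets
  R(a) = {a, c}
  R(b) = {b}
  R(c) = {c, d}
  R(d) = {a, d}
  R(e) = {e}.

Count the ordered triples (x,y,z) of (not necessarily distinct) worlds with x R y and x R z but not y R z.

3

Enumerating: (a,c,a), (c,d,c), (d,a,d).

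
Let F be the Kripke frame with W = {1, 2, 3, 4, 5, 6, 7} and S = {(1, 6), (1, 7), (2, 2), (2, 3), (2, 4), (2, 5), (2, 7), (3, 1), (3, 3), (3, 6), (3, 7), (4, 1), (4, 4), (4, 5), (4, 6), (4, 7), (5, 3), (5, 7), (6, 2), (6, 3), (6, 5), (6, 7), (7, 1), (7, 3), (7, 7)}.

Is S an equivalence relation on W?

Reflexive: no — 1 is not related to itself.
Symmetric: no — 1 S 6 but not 6 S 1.
Transitive: no — 1 S 6 and 6 S 2, but not 1 S 2.
So S is not an equivalence relation.

No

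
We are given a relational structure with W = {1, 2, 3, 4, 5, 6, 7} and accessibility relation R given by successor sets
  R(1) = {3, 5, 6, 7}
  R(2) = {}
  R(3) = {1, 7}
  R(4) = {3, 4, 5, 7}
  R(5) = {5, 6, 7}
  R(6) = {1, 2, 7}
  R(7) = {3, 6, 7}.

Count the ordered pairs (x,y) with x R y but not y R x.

Enumerating: (1,5), (1,7), (4,3), (4,5), (4,7), (5,6), (5,7), (6,2).

8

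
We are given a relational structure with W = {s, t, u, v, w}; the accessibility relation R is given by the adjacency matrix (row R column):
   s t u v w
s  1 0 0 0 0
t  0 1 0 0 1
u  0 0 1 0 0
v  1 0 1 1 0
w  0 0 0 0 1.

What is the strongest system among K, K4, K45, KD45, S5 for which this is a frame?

K4

Transitive (axiom 4): yes — every two-step R-path is closed by a direct edge.
Euclidean (axiom 5): no — v R s and v R u, but not s R u.
Serial (axiom D): yes — every world has a successor (e.g. s R s).
Reflexive (axiom T): yes — every world is R-related to itself.
So F validates K, K4; K45 would additionally require R to be Euclidean. The strongest is K4.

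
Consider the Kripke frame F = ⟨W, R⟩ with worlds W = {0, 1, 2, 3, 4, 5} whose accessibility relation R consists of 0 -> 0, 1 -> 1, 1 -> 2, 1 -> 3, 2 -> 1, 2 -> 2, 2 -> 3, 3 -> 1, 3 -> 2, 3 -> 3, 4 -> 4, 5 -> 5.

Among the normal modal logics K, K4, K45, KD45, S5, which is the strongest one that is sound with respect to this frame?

S5

Transitive (axiom 4): yes — every two-step R-path is closed by a direct edge.
Euclidean (axiom 5): yes — any two successors of a common world are R-related.
Serial (axiom D): yes — every world has a successor (e.g. 0 R 0).
Reflexive (axiom T): yes — every world is R-related to itself.
So F validates K, K4, K45, KD45, S5. The strongest is S5.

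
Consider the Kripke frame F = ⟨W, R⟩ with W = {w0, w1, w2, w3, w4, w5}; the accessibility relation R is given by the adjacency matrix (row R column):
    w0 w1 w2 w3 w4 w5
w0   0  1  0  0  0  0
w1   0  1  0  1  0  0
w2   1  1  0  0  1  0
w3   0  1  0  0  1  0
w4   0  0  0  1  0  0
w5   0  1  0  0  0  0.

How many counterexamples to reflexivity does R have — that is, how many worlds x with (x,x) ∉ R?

Enumerating: w0, w2, w3, w4, w5.

5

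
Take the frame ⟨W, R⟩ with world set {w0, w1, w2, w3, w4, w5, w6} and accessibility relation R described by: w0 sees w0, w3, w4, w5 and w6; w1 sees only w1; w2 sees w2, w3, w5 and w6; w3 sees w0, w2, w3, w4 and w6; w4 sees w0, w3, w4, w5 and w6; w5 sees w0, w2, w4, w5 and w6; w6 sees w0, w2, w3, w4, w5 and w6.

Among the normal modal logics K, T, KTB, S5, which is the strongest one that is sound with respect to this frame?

Reflexive (axiom T): yes — every world is R-related to itself.
Symmetric (axiom B): yes — every pair in R has its reverse in R.
Euclidean (axiom 5): no — w0 R w3 and w0 R w5, but not w3 R w5.
So F validates K, T, KTB; S5 would additionally require R to be Euclidean. The strongest is KTB.

KTB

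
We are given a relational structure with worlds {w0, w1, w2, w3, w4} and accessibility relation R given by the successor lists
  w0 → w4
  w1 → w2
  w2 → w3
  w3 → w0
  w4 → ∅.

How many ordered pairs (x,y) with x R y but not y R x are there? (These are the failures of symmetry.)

4

Enumerating: (w0,w4), (w1,w2), (w2,w3), (w3,w0).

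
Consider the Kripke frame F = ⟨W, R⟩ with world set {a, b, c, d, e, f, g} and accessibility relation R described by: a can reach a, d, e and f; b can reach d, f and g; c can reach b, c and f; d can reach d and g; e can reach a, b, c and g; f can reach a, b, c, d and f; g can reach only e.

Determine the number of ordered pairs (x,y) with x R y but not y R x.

8

Enumerating: (a,d), (b,d), (b,g), (c,b), (d,g), (e,b), (e,c), (f,d).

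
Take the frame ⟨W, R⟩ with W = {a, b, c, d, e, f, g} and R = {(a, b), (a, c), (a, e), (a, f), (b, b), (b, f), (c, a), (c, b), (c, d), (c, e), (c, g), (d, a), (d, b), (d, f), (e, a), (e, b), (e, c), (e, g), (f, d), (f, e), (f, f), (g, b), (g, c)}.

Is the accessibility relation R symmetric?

No

Symmetric: no — a R b but not b R a.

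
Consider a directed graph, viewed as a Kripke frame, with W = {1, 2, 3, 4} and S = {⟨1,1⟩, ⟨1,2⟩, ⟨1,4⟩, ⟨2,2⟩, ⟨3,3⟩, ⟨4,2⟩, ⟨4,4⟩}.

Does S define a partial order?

Reflexive: yes — every world is S-related to itself.
Transitive: yes — every two-step S-path is closed by a direct edge.
Antisymmetric: yes — no distinct pair is related both ways.
So S is a partial order.

Yes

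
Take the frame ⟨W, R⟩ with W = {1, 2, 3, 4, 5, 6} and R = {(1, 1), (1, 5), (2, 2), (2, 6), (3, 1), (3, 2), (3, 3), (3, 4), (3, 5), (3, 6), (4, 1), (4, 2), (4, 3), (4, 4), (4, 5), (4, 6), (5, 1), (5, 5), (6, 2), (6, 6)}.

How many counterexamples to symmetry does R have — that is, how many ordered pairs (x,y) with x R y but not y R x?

8

Enumerating: (3,1), (3,2), (3,5), (3,6), (4,1), (4,2), (4,5), (4,6).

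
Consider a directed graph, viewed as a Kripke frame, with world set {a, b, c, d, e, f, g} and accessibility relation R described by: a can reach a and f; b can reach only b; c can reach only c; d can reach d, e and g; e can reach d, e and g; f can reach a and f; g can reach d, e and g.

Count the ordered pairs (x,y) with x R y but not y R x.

0

R is symmetric; there are no such tuples.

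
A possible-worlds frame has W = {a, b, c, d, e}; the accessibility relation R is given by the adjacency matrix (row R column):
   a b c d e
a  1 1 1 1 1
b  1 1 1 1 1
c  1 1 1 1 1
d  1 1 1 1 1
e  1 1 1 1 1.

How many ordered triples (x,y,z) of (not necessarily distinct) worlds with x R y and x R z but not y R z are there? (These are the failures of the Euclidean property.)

0

R is Euclidean; there are no such tuples.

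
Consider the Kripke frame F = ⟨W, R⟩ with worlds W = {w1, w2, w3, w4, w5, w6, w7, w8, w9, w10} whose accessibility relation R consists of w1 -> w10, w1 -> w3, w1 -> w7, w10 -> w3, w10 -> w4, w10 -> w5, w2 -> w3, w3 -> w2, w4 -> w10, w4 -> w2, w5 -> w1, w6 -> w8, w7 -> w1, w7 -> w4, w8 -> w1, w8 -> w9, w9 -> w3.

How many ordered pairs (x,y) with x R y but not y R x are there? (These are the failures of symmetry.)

11

Enumerating: (w1,w10), (w1,w3), (w10,w3), (w10,w5), (w4,w2), (w5,w1), (w6,w8), (w7,w4), (w8,w1), (w8,w9), (w9,w3).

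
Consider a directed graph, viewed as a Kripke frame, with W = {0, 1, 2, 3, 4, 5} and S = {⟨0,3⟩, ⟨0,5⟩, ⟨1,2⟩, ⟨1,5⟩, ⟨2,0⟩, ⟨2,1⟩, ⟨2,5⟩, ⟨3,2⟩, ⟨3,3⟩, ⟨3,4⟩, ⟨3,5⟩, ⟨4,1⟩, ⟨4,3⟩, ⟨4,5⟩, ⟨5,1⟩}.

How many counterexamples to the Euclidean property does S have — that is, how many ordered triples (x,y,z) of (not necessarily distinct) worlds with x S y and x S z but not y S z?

26

Enumerating: (0,5,3), (0,5,5), (1,2,2), (1,5,2), (1,5,5), (2,0,0), (2,0,1), (2,1,0), (2,1,1), (2,5,0), (2,5,5), (3,2,2), … and 14 more.
Total: 26.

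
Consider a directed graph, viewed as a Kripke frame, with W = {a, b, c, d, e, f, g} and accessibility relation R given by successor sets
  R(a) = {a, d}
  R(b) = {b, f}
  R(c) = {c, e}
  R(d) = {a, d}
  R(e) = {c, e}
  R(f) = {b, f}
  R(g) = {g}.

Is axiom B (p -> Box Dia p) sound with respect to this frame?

Yes

The schema B characterises exactly the symmetric frames.
Symmetric: yes — every pair in R has its reverse in R.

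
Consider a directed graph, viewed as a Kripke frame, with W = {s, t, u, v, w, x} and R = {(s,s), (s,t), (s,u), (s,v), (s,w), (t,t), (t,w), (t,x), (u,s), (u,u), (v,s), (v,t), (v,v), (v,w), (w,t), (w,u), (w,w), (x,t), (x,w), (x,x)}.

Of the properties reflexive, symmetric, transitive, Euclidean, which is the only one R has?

Reflexive: yes — every world is R-related to itself.
Symmetric: no — s R t but not t R s.
Transitive: no — s R t and t R x, but not s R x.
Euclidean: no — s R t and s R u, but not t R u.
Only reflexive holds.

reflexive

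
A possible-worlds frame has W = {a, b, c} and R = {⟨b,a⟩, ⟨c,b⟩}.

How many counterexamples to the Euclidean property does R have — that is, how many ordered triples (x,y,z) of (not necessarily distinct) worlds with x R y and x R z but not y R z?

Enumerating: (b,a,a), (c,b,b).

2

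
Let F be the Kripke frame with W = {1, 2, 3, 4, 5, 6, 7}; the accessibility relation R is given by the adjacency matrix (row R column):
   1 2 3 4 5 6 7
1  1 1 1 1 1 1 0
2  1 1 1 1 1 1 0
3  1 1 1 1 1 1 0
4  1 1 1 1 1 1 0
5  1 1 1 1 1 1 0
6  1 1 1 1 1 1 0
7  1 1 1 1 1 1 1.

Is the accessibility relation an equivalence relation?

No

Reflexive: yes — every world is R-related to itself.
Symmetric: no — 7 R 1 but not 1 R 7.
Transitive: yes — every two-step R-path is closed by a direct edge.
So R is not an equivalence relation.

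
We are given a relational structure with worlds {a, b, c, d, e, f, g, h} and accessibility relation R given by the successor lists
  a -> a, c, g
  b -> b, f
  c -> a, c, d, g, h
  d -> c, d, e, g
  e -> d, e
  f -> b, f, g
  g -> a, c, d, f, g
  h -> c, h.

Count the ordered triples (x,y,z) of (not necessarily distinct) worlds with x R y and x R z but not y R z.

Enumerating: (c,a,d), (c,a,h), (c,d,a), (c,d,h), (c,g,h), (c,h,a), (c,h,d), (c,h,g), (d,c,e), (d,e,c), (d,e,g), (d,g,e), … and 10 more.
Total: 22.

22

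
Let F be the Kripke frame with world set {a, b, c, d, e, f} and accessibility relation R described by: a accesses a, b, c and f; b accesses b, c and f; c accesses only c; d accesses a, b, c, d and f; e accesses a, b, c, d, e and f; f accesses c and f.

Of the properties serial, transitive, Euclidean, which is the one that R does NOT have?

Euclidean

Serial: yes — every world has a successor (e.g. a R a).
Transitive: yes — every two-step R-path is closed by a direct edge.
Euclidean: no — a R c and a R b, but not c R b.
Only Euclidean fails.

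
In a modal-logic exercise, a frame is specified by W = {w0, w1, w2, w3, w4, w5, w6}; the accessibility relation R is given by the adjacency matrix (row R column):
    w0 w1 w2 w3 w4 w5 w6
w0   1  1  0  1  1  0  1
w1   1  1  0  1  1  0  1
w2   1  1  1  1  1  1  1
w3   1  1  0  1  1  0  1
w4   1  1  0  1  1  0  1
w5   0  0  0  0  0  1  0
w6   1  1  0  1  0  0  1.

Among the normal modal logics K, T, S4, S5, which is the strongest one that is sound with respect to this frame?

T

Reflexive (axiom T): yes — every world is R-related to itself.
Transitive (axiom 4): no — w6 R w0 and w0 R w4, but not w6 R w4.
Euclidean (axiom 5): no — w0 R w6 and w0 R w4, but not w6 R w4.
So F validates K, T; S4 would additionally require R to be transitive. The strongest is T.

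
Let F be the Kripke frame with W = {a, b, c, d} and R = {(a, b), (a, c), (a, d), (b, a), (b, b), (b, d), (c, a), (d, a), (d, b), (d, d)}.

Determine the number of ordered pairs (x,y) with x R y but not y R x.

0

R is symmetric; there are no such tuples.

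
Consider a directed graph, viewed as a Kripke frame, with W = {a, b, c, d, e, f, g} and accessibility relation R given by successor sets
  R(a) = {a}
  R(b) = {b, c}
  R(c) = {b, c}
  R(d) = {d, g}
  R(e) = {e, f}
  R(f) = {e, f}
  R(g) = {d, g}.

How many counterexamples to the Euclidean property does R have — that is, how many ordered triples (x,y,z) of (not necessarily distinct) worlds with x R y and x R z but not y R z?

0

R is Euclidean; there are no such tuples.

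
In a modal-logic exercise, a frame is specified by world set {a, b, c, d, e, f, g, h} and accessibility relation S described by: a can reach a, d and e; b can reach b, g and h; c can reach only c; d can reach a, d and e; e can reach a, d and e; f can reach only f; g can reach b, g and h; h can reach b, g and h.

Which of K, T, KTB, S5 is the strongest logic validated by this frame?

Reflexive (axiom T): yes — every world is S-related to itself.
Symmetric (axiom B): yes — every pair in S has its reverse in S.
Euclidean (axiom 5): yes — any two successors of a common world are S-related.
So F validates K, T, KTB, S5. The strongest is S5.

S5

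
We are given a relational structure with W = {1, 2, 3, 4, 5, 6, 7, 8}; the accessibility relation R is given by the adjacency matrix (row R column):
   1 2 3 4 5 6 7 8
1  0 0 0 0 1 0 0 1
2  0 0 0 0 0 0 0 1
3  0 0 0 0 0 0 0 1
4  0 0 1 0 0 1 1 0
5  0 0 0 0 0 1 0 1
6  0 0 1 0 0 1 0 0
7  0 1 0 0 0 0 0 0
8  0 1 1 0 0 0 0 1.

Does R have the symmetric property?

Symmetric: no — 1 R 5 but not 5 R 1.

No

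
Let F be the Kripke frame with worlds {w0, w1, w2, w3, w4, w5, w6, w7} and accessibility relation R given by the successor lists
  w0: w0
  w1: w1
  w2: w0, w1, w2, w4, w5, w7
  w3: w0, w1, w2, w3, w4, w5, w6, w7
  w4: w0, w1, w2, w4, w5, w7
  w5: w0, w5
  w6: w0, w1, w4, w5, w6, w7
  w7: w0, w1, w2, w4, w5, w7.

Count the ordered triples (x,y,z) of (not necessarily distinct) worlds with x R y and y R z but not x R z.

2

Enumerating: (w6,w4,w2), (w6,w7,w2).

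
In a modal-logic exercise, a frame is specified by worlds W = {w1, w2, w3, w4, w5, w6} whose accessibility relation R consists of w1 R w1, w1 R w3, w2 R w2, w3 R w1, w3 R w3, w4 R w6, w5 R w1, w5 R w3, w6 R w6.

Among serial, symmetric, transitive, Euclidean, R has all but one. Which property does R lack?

symmetric

Serial: yes — every world has a successor (e.g. w1 R w1).
Symmetric: no — w4 R w6 but not w6 R w4.
Transitive: yes — every two-step R-path is closed by a direct edge.
Euclidean: yes — any two successors of a common world are R-related.
Only symmetric fails.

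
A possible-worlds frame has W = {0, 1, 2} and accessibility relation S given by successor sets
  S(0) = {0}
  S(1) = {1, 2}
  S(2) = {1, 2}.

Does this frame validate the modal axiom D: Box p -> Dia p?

The schema D characterises exactly the serial frames.
Serial: yes — every world has a successor (e.g. 0 S 0).

Yes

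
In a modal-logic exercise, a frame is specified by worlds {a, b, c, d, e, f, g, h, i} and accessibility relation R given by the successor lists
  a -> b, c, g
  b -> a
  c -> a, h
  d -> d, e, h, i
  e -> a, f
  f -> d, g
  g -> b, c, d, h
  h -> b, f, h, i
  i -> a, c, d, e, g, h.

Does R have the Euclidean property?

No

Euclidean: no — a R b and a R c, but not b R c.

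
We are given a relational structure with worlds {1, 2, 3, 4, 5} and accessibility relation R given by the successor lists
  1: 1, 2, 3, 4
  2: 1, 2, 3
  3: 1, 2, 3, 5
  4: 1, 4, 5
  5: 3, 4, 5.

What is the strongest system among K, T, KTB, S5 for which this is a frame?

KTB

Reflexive (axiom T): yes — every world is R-related to itself.
Symmetric (axiom B): yes — every pair in R has its reverse in R.
Euclidean (axiom 5): no — 1 R 2 and 1 R 4, but not 2 R 4.
So F validates K, T, KTB; S5 would additionally require R to be Euclidean. The strongest is KTB.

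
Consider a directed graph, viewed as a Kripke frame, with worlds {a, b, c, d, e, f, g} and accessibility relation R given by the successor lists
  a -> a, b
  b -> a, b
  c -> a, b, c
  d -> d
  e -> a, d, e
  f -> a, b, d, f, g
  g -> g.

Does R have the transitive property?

No

Transitive: no — e R a and a R b, but not e R b.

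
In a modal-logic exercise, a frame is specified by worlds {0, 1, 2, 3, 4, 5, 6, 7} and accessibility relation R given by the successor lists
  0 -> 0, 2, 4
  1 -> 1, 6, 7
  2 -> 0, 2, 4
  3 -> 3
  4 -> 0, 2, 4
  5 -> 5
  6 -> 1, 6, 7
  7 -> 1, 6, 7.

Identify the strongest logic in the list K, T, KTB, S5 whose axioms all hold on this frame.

S5

Reflexive (axiom T): yes — every world is R-related to itself.
Symmetric (axiom B): yes — every pair in R has its reverse in R.
Euclidean (axiom 5): yes — any two successors of a common world are R-related.
So F validates K, T, KTB, S5. The strongest is S5.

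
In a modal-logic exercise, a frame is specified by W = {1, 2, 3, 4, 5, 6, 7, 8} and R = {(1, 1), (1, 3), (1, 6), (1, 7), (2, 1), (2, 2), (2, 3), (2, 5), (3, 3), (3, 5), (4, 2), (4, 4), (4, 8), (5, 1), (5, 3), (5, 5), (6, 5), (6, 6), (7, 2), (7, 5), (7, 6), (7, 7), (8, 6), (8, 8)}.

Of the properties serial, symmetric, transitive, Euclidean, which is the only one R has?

Serial: yes — every world has a successor (e.g. 1 R 1).
Symmetric: no — 1 R 3 but not 3 R 1.
Transitive: no — 1 R 3 and 3 R 5, but not 1 R 5.
Euclidean: no — 1 R 3 and 1 R 6, but not 3 R 6.
Only serial holds.

serial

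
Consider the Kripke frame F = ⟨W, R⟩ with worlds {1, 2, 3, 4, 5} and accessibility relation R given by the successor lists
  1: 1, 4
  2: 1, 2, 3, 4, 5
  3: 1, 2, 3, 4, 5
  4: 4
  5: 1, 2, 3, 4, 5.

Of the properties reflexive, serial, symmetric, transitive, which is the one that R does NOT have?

symmetric

Reflexive: yes — every world is R-related to itself.
Serial: yes — every world has a successor (e.g. 1 R 1).
Symmetric: no — 1 R 4 but not 4 R 1.
Transitive: yes — every two-step R-path is closed by a direct edge.
Only symmetric fails.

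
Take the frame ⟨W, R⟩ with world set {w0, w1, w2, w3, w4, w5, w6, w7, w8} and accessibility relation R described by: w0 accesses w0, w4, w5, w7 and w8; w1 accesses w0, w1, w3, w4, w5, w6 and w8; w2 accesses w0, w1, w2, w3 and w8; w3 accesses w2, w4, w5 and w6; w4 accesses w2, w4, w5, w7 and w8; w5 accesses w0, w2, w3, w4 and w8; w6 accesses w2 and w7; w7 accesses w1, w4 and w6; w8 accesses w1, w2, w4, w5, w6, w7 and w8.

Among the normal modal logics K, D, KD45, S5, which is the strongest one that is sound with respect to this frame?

Serial (axiom D): yes — every world has a successor (e.g. w0 R w0).
Euclidean (axiom 5): no — w0 R w5 and w0 R w7, but not w5 R w7.
Transitive (axiom 4): no — w0 R w4 and w4 R w2, but not w0 R w2.
Reflexive (axiom T): no — w3 is not related to itself.
So F validates K, D; KD45 would additionally require R to be Euclidean and transitive. The strongest is D.

D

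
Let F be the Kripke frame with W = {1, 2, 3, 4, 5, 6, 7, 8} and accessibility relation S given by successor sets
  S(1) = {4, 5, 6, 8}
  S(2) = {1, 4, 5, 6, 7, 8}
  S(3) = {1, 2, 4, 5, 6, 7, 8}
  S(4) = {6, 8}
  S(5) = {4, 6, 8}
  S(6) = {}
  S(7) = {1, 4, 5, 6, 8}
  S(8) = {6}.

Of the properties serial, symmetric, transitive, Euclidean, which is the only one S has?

transitive

Serial: no — 6 has no S-successor.
Symmetric: no — 1 S 4 but not 4 S 1.
Transitive: yes — every two-step S-path is closed by a direct edge.
Euclidean: no — 1 S 4 and 1 S 5, but not 4 S 5.
Only transitive holds.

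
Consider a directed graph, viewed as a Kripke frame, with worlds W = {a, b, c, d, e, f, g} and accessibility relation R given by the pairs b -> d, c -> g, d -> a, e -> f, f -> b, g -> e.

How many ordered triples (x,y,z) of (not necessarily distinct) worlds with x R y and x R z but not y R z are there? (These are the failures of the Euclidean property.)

Enumerating: (b,d,d), (c,g,g), (d,a,a), (e,f,f), (f,b,b), (g,e,e).

6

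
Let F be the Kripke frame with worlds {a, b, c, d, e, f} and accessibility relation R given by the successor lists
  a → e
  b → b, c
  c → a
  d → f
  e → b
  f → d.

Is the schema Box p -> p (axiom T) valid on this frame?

By correspondence theory, T is valid on a frame iff R is reflexive.
Reflexive: no — a is not related to itself.

No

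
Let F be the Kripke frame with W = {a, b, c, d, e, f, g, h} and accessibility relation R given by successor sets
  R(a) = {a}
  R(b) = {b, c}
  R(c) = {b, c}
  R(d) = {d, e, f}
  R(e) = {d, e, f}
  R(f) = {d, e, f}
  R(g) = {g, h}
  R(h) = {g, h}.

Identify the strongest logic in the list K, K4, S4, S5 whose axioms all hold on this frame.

S5

Transitive (axiom 4): yes — every two-step R-path is closed by a direct edge.
Reflexive (axiom T): yes — every world is R-related to itself.
Euclidean (axiom 5): yes — any two successors of a common world are R-related.
So F validates K, K4, S4, S5. The strongest is S5.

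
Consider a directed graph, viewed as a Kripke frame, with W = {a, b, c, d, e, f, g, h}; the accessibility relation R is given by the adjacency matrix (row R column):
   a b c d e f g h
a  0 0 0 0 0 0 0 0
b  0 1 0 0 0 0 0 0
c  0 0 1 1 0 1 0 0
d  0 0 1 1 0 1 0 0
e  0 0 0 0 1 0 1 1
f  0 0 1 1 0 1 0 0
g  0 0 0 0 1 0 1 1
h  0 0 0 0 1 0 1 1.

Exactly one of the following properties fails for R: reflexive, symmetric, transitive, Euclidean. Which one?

Reflexive: no — a is not related to itself.
Symmetric: yes — every pair in R has its reverse in R.
Transitive: yes — every two-step R-path is closed by a direct edge.
Euclidean: yes — any two successors of a common world are R-related.
Only reflexive fails.

reflexive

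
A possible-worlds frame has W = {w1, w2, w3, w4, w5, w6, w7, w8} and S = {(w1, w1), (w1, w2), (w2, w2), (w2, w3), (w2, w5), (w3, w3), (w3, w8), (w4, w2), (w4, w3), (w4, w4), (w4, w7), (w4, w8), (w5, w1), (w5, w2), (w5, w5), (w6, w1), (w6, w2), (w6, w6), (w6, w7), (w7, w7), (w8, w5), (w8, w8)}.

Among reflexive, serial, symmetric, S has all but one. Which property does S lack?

symmetric

Reflexive: yes — every world is S-related to itself.
Serial: yes — every world has a successor (e.g. w1 S w1).
Symmetric: no — w1 S w2 but not w2 S w1.
Only symmetric fails.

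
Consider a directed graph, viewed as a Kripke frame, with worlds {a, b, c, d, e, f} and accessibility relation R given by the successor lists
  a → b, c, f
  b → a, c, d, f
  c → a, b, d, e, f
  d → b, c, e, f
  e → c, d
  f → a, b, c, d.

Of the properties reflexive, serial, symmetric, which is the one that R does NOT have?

Reflexive: no — a is not related to itself.
Serial: yes — every world has a successor (e.g. a R b).
Symmetric: yes — every pair in R has its reverse in R.
Only reflexive fails.

reflexive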